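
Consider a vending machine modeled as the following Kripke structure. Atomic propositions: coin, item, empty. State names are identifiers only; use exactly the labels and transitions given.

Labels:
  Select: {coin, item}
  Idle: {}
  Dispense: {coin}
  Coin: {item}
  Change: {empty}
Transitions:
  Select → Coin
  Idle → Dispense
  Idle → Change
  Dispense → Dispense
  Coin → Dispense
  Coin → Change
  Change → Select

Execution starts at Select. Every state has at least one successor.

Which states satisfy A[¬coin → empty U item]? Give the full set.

States satisfying ¬coin → empty: {Select, Dispense, Change}.
States satisfying item: {Select, Coin}.
States satisfying A[¬coin → empty U item]: {Select, Coin, Change}.

{Select, Coin, Change}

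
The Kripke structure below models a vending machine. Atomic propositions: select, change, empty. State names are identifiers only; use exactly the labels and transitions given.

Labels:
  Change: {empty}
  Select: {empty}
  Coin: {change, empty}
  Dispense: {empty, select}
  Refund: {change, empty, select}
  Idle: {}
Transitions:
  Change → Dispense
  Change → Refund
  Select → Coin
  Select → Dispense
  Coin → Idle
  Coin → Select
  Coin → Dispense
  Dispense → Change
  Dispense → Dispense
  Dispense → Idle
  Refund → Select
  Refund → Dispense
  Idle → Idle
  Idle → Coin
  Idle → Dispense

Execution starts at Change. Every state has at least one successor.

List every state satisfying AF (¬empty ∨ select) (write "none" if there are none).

{Change, Dispense, Refund, Idle}

States satisfying ¬empty ∨ select: {Dispense, Refund, Idle}.
States satisfying AF (¬empty ∨ select): {Change, Dispense, Refund, Idle}.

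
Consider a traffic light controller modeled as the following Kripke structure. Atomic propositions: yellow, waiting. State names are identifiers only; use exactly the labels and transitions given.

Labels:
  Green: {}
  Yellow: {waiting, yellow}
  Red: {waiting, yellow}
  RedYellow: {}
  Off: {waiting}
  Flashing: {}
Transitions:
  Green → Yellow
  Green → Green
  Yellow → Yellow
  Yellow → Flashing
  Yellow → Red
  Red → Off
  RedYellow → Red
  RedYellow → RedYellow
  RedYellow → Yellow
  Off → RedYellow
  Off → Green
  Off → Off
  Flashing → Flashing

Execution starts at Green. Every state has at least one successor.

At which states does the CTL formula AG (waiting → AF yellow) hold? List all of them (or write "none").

{Flashing}

States satisfying waiting → AF yellow: {Green, Yellow, Red, RedYellow, Flashing}.
States satisfying AG (waiting → AF yellow): {Flashing}.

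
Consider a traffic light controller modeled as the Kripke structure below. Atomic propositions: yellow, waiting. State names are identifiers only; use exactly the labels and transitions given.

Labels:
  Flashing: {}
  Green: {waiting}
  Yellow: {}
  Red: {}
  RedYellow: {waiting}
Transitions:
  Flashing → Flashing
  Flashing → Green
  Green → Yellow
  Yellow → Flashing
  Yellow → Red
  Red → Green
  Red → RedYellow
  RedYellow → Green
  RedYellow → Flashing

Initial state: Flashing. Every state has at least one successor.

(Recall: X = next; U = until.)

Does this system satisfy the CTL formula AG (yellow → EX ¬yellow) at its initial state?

Yes

States satisfying yellow → EX ¬yellow: {Flashing, Green, Yellow, Red, RedYellow}.
States satisfying AG (yellow → EX ¬yellow): {Flashing, Green, Yellow, Red, RedYellow}.
Every state reachable from Flashing satisfies yellow → EX ¬yellow.
Flashing ∈ Sat(AG (yellow → EX ¬yellow)).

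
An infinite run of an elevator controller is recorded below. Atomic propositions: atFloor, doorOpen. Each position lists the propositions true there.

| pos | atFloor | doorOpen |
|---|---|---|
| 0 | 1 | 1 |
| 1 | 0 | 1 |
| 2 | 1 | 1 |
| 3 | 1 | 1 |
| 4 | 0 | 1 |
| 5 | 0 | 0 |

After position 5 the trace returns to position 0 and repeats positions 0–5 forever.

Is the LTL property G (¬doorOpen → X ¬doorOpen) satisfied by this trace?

¬doorOpen → X ¬doorOpen must hold at every position from 0 onward. It fails at position 5, so G (¬doorOpen → X ¬doorOpen) is false.
Positions where ¬doorOpen holds: 5.
Check X ¬doorOpen at each: 5→fails.

No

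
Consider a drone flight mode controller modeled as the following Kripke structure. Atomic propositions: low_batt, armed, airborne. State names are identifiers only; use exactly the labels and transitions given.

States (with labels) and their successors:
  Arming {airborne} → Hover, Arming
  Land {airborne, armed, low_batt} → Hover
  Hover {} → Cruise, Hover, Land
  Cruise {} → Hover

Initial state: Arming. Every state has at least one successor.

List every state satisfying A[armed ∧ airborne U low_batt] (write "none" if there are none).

States satisfying armed ∧ airborne: {Land}.
States satisfying low_batt: {Land}.
States satisfying A[armed ∧ airborne U low_batt]: {Land}.

{Land}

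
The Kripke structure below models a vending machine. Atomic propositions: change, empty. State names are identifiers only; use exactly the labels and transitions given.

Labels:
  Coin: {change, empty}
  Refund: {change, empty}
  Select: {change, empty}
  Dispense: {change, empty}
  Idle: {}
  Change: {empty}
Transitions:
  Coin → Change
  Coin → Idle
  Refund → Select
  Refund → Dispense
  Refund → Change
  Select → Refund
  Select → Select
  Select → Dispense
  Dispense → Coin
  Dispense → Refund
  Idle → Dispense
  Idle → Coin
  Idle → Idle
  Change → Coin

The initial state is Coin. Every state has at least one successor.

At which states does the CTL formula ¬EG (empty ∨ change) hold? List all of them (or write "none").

States satisfying empty ∨ change: {Coin, Refund, Select, Dispense, Change}.
States satisfying EG (empty ∨ change): {Coin, Refund, Select, Dispense, Change}.
States satisfying ¬EG (empty ∨ change): {Idle}.

{Idle}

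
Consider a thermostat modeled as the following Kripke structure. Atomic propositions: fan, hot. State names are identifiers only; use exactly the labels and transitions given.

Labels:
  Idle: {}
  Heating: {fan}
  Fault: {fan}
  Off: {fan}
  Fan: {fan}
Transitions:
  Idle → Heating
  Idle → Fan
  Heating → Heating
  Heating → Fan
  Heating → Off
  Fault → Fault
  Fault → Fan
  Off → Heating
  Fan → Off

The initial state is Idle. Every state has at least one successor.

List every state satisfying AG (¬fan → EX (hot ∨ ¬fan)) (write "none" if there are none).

States satisfying ¬fan → EX (hot ∨ ¬fan): {Heating, Fault, Off, Fan}.
States satisfying AG (¬fan → EX (hot ∨ ¬fan)): {Heating, Fault, Off, Fan}.

{Heating, Fault, Off, Fan}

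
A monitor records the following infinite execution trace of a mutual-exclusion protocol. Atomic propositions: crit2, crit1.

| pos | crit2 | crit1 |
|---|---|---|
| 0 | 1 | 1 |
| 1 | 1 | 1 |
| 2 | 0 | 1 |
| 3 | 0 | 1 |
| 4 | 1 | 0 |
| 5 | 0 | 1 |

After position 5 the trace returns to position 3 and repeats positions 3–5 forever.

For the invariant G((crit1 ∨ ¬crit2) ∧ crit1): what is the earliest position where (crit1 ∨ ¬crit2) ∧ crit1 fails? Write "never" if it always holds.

4

Check (crit1 ∨ ¬crit2) ∧ crit1 at each position in order: 0 ✓, 1 ✓, 2 ✓, 3 ✓.
At position 4 the labels are {crit2}, so (crit1 ∨ ¬crit2) ∧ crit1 is false there. This is the first violation.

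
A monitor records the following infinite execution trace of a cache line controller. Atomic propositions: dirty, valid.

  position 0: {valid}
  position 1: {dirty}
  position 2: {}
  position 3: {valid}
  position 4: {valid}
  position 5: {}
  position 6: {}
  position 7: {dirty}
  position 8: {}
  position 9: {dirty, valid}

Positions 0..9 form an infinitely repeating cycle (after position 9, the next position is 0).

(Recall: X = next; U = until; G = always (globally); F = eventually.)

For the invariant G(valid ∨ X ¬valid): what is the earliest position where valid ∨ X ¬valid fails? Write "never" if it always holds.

2

Check valid ∨ X ¬valid at each position in order: 0 ✓, 1 ✓.
At position 2 the labels are {} and the next position 3 has {valid}, so valid ∨ X ¬valid is false there. This is the first violation.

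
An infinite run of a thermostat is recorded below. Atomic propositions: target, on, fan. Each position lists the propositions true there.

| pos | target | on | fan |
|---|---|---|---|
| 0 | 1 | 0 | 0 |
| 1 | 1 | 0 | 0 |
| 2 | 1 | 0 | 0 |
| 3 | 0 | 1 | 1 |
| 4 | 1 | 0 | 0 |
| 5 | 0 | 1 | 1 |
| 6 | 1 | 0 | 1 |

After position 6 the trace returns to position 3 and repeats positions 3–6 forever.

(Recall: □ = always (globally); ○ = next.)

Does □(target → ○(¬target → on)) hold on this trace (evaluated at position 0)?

Holds

target → ○(¬target → on) holds at every position 0..6, and those are all positions ever visited, so □(target → ○(¬target → on)) holds.
Positions where target holds: 0, 1, 2, 4, 6.
Check ○(¬target → on) at each: 0→ok, 1→ok, 2→ok, 4→ok, 6→ok.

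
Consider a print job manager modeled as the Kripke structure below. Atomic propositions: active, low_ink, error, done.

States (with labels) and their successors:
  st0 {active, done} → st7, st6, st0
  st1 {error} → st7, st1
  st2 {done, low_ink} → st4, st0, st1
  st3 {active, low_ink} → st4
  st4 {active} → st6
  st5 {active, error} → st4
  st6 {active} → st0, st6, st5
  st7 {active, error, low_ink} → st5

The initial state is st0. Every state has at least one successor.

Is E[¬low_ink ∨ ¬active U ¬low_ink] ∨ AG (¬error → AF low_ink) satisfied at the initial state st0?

Holds

States satisfying ¬low_ink ∨ ¬active: {st0, st1, st2, st4, st5, st6}.
States satisfying ¬low_ink: {st0, st1, st4, st5, st6}.
States satisfying E[¬low_ink ∨ ¬active U ¬low_ink]: {st0, st1, st2, st4, st5, st6}.
States satisfying ¬error → AF low_ink: {st1, st2, st3, st5, st7}.
States satisfying AG (¬error → AF low_ink): ∅.
States satisfying E[¬low_ink ∨ ¬active U ¬low_ink] ∨ AG (¬error → AF low_ink): {st0, st1, st2, st4, st5, st6}.
st0 ∈ Sat(E[¬low_ink ∨ ¬active U ¬low_ink] ∨ AG (¬error → AF low_ink)).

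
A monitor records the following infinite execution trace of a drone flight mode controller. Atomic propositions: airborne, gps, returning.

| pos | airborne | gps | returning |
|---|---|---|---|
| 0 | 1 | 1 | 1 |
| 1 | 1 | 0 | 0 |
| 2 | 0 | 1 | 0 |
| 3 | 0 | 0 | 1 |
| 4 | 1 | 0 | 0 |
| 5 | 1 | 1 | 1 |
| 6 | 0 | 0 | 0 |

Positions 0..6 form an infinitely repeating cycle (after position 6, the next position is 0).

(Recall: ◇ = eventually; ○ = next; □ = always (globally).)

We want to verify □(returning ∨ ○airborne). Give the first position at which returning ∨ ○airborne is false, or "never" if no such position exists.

Check returning ∨ ○airborne at each position in order: 0 ✓.
At position 1 the labels are {airborne} and the next position 2 has {gps}, so returning ∨ ○airborne is false there. This is the first violation.

1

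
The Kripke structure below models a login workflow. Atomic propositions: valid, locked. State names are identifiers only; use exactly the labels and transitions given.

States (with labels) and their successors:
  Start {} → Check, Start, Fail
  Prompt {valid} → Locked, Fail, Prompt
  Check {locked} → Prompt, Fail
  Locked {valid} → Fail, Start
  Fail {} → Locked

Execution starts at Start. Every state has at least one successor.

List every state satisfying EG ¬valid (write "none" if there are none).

States satisfying ¬valid: {Start, Check, Fail}.
States satisfying EG ¬valid: {Start}.

{Start}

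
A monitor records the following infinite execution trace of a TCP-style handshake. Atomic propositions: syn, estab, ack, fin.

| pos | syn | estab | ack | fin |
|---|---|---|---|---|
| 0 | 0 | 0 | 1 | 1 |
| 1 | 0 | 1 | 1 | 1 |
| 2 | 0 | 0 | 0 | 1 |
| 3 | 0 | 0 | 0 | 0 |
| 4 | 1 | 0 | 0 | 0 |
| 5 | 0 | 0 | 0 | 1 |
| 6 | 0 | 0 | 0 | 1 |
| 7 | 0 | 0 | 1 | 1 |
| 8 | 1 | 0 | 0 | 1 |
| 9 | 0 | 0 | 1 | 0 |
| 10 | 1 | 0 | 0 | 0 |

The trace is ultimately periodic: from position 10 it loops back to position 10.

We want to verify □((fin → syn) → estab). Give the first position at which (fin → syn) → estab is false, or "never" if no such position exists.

3

Check (fin → syn) → estab at each position in order: 0 ✓, 1 ✓, 2 ✓.
At position 3 the labels are {}, so (fin → syn) → estab is false there. This is the first violation.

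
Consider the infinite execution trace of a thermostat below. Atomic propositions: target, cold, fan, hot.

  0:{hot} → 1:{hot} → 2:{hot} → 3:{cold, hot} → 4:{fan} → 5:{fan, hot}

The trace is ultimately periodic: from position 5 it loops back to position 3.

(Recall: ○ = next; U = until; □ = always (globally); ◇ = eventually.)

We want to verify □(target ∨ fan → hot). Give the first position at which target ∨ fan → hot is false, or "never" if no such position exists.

4

Check target ∨ fan → hot at each position in order: 0 ✓, 1 ✓, 2 ✓, 3 ✓.
At position 4 the labels are {fan}, so target ∨ fan → hot is false there. This is the first violation.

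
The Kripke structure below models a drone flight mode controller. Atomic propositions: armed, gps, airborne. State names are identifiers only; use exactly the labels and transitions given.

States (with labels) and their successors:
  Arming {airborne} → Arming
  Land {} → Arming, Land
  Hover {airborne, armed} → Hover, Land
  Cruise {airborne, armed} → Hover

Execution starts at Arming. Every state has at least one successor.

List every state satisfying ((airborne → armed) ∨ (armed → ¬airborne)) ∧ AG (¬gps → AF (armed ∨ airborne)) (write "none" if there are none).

States satisfying airborne → armed: {Land, Hover, Cruise}.
States satisfying ¬airborne: {Land}.
States satisfying armed → ¬airborne: {Arming, Land}.
States satisfying (airborne → armed) ∨ (armed → ¬airborne): {Arming, Land, Hover, Cruise}.
States satisfying ¬gps → AF (armed ∨ airborne): {Arming, Hover, Cruise}.
States satisfying AG (¬gps → AF (armed ∨ airborne)): {Arming}.
States satisfying ((airborne → armed) ∨ (armed → ¬airborne)) ∧ AG (¬gps → AF (armed ∨ airborne)): {Arming}.

{Arming}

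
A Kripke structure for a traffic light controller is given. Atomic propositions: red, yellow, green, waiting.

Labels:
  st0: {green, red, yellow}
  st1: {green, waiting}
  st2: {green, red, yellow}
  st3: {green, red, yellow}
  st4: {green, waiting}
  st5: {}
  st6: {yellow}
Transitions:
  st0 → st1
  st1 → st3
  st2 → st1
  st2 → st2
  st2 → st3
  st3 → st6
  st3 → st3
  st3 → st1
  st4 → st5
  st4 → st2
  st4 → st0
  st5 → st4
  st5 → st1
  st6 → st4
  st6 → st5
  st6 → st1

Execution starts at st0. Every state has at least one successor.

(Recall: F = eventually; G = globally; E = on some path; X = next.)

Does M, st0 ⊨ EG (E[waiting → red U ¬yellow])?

Satisfied

States satisfying E[waiting → red U ¬yellow]: {st0, st1, st2, st3, st4, st5, st6}.
States satisfying EG (E[waiting → red U ¬yellow]): {st0, st1, st2, st3, st4, st5, st6}.
st0 ∈ Sat(EG (E[waiting → red U ¬yellow])).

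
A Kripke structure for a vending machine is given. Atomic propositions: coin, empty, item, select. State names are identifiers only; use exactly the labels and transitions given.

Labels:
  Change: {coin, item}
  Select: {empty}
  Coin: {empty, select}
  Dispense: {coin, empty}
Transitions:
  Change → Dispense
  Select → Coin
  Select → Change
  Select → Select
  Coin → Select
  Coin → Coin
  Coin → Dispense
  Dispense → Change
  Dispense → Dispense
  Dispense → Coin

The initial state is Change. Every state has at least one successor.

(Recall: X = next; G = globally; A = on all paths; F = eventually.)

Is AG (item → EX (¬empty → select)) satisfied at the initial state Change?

States satisfying item → EX (¬empty → select): {Change, Select, Coin, Dispense}.
States satisfying AG (item → EX (¬empty → select)): {Change, Select, Coin, Dispense}.
Every state reachable from Change satisfies item → EX (¬empty → select).
Change ∈ Sat(AG (item → EX (¬empty → select))).

Yes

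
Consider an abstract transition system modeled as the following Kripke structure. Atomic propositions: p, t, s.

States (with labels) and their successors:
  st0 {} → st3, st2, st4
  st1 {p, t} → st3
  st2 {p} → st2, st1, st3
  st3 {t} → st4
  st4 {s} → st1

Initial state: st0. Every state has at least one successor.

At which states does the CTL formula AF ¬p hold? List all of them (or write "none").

{st0, st1, st3, st4}

States satisfying ¬p: {st0, st3, st4}.
States satisfying AF ¬p: {st0, st1, st3, st4}.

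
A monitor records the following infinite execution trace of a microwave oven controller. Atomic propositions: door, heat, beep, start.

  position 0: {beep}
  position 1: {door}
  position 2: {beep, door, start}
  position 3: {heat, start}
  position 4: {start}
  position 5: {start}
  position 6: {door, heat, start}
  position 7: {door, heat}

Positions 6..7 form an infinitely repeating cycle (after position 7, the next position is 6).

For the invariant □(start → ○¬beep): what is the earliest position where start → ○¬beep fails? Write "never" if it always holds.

start → ○¬beep holds at every position 0..7, and those are all the positions the trace ever visits, so the invariant □(start → ○¬beep) is never violated.

never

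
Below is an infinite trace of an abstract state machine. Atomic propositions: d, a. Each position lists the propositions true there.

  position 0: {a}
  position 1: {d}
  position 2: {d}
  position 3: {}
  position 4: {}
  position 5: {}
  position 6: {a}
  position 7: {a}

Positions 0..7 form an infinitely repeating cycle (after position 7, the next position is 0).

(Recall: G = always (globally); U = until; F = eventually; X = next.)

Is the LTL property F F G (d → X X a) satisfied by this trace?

F G (d → X X a) is false at every position 0..7, so it never becomes true and F F G (d → X X a) fails.

No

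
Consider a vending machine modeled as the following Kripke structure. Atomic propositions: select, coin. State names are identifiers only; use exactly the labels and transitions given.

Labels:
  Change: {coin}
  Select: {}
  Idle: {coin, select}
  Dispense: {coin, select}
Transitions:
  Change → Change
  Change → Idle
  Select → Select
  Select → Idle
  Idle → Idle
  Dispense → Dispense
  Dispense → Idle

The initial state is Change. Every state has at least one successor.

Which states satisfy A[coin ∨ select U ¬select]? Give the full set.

{Change, Select}

States satisfying coin ∨ select: {Change, Idle, Dispense}.
States satisfying ¬select: {Change, Select}.
States satisfying A[coin ∨ select U ¬select]: {Change, Select}.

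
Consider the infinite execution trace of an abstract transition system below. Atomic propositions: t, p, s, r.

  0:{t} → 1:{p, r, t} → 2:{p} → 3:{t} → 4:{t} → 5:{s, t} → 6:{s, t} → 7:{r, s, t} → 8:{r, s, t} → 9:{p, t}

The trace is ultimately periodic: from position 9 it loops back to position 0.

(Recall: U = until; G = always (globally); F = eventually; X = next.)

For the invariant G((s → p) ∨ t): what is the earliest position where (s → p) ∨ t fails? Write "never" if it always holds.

(s → p) ∨ t holds at every position 0..9, and those are all the positions the trace ever visits, so the invariant G((s → p) ∨ t) is never violated.

never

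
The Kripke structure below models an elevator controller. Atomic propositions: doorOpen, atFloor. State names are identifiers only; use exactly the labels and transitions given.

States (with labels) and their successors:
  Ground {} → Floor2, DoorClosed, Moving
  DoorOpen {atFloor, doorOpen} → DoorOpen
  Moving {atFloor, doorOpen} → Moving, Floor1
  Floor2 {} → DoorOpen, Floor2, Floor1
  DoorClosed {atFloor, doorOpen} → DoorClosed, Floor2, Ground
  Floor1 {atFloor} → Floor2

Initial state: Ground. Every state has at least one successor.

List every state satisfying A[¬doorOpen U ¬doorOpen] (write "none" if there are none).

{Ground, Floor2, Floor1}

States satisfying ¬doorOpen: {Ground, Floor2, Floor1}.
States satisfying A[¬doorOpen U ¬doorOpen]: {Ground, Floor2, Floor1}.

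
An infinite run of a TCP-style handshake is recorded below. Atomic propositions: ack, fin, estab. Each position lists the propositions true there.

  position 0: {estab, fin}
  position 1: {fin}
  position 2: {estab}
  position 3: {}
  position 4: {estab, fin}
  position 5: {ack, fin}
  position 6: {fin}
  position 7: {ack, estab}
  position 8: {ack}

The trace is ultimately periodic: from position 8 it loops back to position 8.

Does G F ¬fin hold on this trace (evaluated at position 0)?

F ¬fin holds at every position 0..8, and those are all positions ever visited, so G F ¬fin holds.

Satisfied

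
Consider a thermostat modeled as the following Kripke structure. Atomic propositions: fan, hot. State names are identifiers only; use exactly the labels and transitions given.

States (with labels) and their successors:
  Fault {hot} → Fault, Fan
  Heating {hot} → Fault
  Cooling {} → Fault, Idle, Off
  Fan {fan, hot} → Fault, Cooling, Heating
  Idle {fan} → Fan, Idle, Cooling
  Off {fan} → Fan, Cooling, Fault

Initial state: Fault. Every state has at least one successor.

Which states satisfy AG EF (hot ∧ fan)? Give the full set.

{Fault, Heating, Cooling, Fan, Idle, Off}

States satisfying EF (hot ∧ fan): {Fault, Heating, Cooling, Fan, Idle, Off}.
States satisfying AG EF (hot ∧ fan): {Fault, Heating, Cooling, Fan, Idle, Off}.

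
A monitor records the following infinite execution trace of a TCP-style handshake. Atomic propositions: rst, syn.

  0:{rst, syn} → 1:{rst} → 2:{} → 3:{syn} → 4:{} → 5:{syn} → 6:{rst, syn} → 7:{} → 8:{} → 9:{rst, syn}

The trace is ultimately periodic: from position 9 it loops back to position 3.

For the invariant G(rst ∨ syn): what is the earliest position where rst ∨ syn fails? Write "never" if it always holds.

Check rst ∨ syn at each position in order: 0 ✓, 1 ✓.
At position 2 the labels are {}, so rst ∨ syn is false there. This is the first violation.

2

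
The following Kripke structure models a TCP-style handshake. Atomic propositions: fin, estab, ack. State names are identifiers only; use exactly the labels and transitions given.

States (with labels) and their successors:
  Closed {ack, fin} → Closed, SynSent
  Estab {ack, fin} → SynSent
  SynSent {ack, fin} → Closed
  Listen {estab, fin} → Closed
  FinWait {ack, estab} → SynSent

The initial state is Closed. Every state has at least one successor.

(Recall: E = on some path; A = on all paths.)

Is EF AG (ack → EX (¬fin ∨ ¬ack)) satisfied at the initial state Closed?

Violated

States satisfying AG (ack → EX (¬fin ∨ ¬ack)): ∅.
States satisfying EF AG (ack → EX (¬fin ∨ ¬ack)): ∅.
No suitable path/successor from Closed witnesses the formula.
Closed ∉ Sat(EF AG (ack → EX (¬fin ∨ ¬ack))).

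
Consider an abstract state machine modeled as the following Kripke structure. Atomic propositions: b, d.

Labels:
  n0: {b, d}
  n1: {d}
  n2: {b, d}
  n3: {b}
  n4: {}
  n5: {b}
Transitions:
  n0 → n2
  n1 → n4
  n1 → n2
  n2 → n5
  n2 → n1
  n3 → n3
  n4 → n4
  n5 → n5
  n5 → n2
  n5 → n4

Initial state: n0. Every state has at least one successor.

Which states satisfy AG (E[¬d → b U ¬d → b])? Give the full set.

States satisfying E[¬d → b U ¬d → b]: {n0, n1, n2, n3, n5}.
States satisfying AG (E[¬d → b U ¬d → b]): {n3}.

{n3}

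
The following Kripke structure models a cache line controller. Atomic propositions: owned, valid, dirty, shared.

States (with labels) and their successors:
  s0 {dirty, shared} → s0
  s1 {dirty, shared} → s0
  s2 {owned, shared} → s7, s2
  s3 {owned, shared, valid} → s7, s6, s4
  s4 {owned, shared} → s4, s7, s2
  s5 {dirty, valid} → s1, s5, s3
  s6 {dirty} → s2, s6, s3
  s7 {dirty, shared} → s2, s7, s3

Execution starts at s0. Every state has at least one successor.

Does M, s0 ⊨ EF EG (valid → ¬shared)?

Satisfied

States satisfying EG (valid → ¬shared): {s0, s1, s2, s4, s5, s6, s7}.
States satisfying EF EG (valid → ¬shared): {s0, s1, s2, s3, s4, s5, s6, s7}.
Some path from s0 reaches a state where EG (valid → ¬shared) holds.
s0 ∈ Sat(EF EG (valid → ¬shared)).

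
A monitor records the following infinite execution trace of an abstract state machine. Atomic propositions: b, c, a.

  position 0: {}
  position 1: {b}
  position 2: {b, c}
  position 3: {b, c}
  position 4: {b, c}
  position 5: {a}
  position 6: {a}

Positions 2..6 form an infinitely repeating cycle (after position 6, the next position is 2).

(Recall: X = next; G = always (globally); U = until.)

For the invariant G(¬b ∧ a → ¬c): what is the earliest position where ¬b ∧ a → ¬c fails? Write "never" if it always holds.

never

¬b ∧ a → ¬c holds at every position 0..6, and those are all the positions the trace ever visits, so the invariant G(¬b ∧ a → ¬c) is never violated.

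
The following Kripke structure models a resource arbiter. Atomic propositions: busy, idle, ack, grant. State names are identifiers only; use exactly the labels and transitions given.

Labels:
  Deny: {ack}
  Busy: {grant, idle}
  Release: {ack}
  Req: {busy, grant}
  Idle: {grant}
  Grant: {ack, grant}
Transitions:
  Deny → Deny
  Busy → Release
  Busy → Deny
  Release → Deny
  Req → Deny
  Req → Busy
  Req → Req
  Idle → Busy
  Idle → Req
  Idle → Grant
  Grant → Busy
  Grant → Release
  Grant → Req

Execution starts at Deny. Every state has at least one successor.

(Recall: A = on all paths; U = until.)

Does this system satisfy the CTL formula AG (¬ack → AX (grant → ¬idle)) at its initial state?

Holds

States satisfying ¬ack → AX (grant → ¬idle): {Deny, Busy, Release, Grant}.
States satisfying AG (¬ack → AX (grant → ¬idle)): {Deny, Busy, Release}.
Every state reachable from Deny satisfies ¬ack → AX (grant → ¬idle).
Deny ∈ Sat(AG (¬ack → AX (grant → ¬idle))).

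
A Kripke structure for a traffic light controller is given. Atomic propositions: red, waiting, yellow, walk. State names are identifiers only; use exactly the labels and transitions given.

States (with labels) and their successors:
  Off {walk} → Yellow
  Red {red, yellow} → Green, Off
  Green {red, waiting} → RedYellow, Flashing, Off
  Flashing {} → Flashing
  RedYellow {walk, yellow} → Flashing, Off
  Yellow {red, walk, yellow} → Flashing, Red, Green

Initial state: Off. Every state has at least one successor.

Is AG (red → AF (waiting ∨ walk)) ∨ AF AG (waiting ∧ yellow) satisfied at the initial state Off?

Yes

States satisfying red → AF (waiting ∨ walk): {Off, Red, Green, Flashing, RedYellow, Yellow}.
States satisfying AG (red → AF (waiting ∨ walk)): {Off, Red, Green, Flashing, RedYellow, Yellow}.
States satisfying AG (waiting ∧ yellow): ∅.
States satisfying AF AG (waiting ∧ yellow): ∅.
States satisfying AG (red → AF (waiting ∨ walk)) ∨ AF AG (waiting ∧ yellow): {Off, Red, Green, Flashing, RedYellow, Yellow}.
Off ∈ Sat(AG (red → AF (waiting ∨ walk)) ∨ AF AG (waiting ∧ yellow)).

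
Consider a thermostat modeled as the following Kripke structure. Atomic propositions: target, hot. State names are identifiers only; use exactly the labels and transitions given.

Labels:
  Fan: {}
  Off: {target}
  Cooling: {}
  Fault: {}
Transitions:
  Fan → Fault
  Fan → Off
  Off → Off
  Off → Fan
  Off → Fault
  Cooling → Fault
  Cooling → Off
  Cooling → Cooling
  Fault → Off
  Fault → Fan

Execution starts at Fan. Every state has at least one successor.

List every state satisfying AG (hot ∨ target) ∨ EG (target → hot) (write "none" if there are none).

{Fan, Cooling, Fault}

States satisfying hot ∨ target: {Off}.
States satisfying AG (hot ∨ target): ∅.
States satisfying target → hot: {Fan, Cooling, Fault}.
States satisfying EG (target → hot): {Fan, Cooling, Fault}.
States satisfying AG (hot ∨ target) ∨ EG (target → hot): {Fan, Cooling, Fault}.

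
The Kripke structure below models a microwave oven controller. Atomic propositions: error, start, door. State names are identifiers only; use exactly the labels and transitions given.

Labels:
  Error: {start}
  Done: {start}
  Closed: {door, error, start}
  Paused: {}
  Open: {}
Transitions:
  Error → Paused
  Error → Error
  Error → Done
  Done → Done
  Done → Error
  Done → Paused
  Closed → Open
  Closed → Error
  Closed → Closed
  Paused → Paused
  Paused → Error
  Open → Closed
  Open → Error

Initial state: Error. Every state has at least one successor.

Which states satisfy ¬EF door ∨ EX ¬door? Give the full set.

States satisfying door: {Closed}.
States satisfying EF door: {Closed, Open}.
States satisfying ¬EF door: {Error, Done, Paused}.
States satisfying ¬door: {Error, Done, Paused, Open}.
States satisfying EX ¬door: {Error, Done, Closed, Paused, Open}.
States satisfying ¬EF door ∨ EX ¬door: {Error, Done, Closed, Paused, Open}.

{Error, Done, Closed, Paused, Open}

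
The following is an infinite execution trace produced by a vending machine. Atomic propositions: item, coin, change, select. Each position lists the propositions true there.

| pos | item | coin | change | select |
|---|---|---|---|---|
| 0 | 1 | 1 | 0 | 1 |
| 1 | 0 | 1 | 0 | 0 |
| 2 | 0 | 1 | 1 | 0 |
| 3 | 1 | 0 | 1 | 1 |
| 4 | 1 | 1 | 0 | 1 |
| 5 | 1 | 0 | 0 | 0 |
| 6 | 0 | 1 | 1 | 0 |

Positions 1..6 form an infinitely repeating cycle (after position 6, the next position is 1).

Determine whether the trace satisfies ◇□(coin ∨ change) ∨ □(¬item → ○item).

No

□(coin ∨ change) is false at every position 0..6, so it never becomes true and ◇□(coin ∨ change) fails.
¬item → ○item must hold at every position from 0 onward. It fails at position 1, so □(¬item → ○item) is false.
Positions where ¬item holds: 1, 2, 6.
Check ○item at each: 1→fails, 2→ok, 6→fails.
At position 0: ◇□(coin ∨ change) is false; □(¬item → ○item) is false; so ◇□(coin ∨ change) ∨ □(¬item → ○item) is false.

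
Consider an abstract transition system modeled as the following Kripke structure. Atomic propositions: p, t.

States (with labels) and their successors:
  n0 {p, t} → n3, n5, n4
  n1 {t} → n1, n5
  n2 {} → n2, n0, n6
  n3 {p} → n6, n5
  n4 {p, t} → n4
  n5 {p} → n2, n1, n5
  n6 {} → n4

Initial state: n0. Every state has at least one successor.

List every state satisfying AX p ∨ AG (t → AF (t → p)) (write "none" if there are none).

States satisfying p: {n0, n3, n4, n5}.
States satisfying AX p: {n0, n4, n6}.
States satisfying t → AF (t → p): {n0, n2, n3, n4, n5, n6}.
States satisfying AG (t → AF (t → p)): {n4, n6}.
States satisfying AX p ∨ AG (t → AF (t → p)): {n0, n4, n6}.

{n0, n4, n6}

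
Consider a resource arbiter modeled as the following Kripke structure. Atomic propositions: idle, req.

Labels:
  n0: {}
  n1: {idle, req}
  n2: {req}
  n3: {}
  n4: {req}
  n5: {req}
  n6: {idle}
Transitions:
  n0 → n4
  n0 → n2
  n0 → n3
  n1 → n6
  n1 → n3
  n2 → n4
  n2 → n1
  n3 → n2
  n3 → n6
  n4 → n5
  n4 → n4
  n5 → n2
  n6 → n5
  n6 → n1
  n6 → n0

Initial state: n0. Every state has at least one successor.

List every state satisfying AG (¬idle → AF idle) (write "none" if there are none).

States satisfying ¬idle → AF idle: {n1, n6}.
States satisfying AG (¬idle → AF idle): ∅.

none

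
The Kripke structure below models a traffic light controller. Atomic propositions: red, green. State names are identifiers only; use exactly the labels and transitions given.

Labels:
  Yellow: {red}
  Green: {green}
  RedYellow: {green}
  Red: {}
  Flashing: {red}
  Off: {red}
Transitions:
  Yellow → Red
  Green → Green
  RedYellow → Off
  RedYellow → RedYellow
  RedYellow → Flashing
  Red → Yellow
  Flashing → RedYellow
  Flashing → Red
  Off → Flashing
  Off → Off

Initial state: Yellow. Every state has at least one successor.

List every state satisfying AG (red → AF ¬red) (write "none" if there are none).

{Yellow, Green, Red}

States satisfying red → AF ¬red: {Yellow, Green, RedYellow, Red, Flashing}.
States satisfying AG (red → AF ¬red): {Yellow, Green, Red}.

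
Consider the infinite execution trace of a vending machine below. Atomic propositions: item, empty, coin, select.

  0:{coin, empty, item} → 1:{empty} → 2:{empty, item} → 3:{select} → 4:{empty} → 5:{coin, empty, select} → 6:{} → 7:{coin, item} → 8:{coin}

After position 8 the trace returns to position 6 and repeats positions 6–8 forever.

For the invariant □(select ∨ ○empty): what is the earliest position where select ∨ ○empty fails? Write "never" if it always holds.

2

Check select ∨ ○empty at each position in order: 0 ✓, 1 ✓.
At position 2 the labels are {empty, item} and the next position 3 has {select}, so select ∨ ○empty is false there. This is the first violation.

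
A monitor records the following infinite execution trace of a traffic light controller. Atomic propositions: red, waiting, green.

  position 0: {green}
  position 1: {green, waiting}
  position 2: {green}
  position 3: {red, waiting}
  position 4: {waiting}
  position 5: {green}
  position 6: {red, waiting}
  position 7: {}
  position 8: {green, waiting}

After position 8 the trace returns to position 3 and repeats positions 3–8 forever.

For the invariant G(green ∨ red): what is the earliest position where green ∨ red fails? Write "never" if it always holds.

Check green ∨ red at each position in order: 0 ✓, 1 ✓, 2 ✓, 3 ✓.
At position 4 the labels are {waiting}, so green ∨ red is false there. This is the first violation.

4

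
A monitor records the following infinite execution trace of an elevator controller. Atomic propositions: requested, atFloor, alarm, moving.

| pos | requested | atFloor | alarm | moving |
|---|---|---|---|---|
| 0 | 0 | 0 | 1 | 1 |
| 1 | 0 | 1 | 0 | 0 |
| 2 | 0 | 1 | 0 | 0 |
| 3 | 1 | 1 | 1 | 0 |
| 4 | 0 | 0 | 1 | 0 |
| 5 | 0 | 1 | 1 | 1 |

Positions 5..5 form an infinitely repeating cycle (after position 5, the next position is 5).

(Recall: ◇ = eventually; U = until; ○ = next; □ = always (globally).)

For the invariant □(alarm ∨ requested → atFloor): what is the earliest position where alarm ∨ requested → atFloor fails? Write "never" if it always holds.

At position 0 the labels are {alarm, moving}, so alarm ∨ requested → atFloor is false there. This is the first violation.

0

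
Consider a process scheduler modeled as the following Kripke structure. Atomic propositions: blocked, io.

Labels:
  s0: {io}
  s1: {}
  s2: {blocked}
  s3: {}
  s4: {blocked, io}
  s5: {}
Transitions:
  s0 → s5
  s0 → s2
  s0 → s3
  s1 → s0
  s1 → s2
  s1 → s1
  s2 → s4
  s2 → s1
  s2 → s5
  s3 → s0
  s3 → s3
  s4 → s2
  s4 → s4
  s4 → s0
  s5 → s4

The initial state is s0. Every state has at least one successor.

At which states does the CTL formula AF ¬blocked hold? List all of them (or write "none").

{s0, s1, s3, s5}

States satisfying ¬blocked: {s0, s1, s3, s5}.
States satisfying AF ¬blocked: {s0, s1, s3, s5}.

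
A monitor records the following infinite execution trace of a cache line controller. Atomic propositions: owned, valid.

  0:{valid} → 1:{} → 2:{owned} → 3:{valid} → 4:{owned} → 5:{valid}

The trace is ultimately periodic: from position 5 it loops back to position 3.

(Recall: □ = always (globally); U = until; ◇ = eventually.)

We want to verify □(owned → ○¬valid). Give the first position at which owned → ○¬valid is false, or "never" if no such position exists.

2

Check owned → ○¬valid at each position in order: 0 ✓, 1 ✓.
At position 2 the labels are {owned} and the next position 3 has {valid}, so owned → ○¬valid is false there. This is the first violation.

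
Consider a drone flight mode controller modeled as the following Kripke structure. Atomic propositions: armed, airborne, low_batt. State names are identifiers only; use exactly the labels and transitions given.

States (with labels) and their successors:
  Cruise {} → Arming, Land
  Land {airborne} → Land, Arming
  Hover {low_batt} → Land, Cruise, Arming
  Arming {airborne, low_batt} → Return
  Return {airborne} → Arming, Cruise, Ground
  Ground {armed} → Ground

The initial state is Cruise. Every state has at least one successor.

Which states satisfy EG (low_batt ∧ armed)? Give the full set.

none

States satisfying low_batt ∧ armed: ∅.
States satisfying EG (low_batt ∧ armed): ∅.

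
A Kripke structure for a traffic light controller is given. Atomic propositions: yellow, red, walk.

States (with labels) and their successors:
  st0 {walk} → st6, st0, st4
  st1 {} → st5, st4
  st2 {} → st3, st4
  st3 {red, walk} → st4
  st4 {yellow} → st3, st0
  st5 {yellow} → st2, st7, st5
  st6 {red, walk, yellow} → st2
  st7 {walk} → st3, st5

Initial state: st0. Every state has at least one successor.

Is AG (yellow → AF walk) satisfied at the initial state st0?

States satisfying yellow → AF walk: {st0, st1, st2, st3, st4, st6, st7}.
States satisfying AG (yellow → AF walk): {st0, st2, st3, st4, st6}.
Every state reachable from st0 satisfies yellow → AF walk.
st0 ∈ Sat(AG (yellow → AF walk)).

Holds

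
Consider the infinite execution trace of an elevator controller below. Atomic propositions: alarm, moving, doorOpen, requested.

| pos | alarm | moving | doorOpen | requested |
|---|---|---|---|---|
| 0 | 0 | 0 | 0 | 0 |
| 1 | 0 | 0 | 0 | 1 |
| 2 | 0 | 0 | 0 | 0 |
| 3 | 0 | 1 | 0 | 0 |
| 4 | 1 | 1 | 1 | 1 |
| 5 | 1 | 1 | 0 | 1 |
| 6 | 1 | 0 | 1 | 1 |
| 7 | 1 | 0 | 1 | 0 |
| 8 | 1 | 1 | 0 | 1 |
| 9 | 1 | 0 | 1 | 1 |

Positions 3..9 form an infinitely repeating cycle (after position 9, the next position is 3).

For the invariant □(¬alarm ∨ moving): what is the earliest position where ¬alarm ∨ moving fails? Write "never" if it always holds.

Check ¬alarm ∨ moving at each position in order: 0 ✓, 1 ✓, 2 ✓, 3 ✓, 4 ✓, 5 ✓.
At position 6 the labels are {alarm, doorOpen, requested}, so ¬alarm ∨ moving is false there. This is the first violation.

6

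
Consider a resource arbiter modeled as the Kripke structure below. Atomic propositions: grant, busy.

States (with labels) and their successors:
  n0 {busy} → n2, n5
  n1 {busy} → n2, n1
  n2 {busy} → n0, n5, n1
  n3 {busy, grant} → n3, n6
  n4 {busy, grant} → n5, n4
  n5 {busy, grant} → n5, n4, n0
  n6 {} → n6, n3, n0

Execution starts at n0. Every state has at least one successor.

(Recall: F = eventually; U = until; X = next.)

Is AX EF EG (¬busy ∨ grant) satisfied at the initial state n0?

States satisfying EF EG (¬busy ∨ grant): {n0, n1, n2, n3, n4, n5, n6}.
States satisfying AX EF EG (¬busy ∨ grant): {n0, n1, n2, n3, n4, n5, n6}.
n0 ∈ Sat(AX EF EG (¬busy ∨ grant)).

Yes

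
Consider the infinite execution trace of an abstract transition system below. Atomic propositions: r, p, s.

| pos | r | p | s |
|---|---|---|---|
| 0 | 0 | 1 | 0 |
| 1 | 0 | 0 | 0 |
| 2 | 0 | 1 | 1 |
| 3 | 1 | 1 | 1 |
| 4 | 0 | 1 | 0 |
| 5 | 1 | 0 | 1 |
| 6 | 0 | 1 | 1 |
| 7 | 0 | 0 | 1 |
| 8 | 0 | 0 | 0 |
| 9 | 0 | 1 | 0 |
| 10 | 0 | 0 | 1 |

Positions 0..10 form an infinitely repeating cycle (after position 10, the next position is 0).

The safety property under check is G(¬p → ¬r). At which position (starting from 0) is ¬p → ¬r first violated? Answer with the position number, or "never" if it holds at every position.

Check ¬p → ¬r at each position in order: 0 ✓, 1 ✓, 2 ✓, 3 ✓, 4 ✓.
At position 5 the labels are {r, s}, so ¬p → ¬r is false there. This is the first violation.

5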